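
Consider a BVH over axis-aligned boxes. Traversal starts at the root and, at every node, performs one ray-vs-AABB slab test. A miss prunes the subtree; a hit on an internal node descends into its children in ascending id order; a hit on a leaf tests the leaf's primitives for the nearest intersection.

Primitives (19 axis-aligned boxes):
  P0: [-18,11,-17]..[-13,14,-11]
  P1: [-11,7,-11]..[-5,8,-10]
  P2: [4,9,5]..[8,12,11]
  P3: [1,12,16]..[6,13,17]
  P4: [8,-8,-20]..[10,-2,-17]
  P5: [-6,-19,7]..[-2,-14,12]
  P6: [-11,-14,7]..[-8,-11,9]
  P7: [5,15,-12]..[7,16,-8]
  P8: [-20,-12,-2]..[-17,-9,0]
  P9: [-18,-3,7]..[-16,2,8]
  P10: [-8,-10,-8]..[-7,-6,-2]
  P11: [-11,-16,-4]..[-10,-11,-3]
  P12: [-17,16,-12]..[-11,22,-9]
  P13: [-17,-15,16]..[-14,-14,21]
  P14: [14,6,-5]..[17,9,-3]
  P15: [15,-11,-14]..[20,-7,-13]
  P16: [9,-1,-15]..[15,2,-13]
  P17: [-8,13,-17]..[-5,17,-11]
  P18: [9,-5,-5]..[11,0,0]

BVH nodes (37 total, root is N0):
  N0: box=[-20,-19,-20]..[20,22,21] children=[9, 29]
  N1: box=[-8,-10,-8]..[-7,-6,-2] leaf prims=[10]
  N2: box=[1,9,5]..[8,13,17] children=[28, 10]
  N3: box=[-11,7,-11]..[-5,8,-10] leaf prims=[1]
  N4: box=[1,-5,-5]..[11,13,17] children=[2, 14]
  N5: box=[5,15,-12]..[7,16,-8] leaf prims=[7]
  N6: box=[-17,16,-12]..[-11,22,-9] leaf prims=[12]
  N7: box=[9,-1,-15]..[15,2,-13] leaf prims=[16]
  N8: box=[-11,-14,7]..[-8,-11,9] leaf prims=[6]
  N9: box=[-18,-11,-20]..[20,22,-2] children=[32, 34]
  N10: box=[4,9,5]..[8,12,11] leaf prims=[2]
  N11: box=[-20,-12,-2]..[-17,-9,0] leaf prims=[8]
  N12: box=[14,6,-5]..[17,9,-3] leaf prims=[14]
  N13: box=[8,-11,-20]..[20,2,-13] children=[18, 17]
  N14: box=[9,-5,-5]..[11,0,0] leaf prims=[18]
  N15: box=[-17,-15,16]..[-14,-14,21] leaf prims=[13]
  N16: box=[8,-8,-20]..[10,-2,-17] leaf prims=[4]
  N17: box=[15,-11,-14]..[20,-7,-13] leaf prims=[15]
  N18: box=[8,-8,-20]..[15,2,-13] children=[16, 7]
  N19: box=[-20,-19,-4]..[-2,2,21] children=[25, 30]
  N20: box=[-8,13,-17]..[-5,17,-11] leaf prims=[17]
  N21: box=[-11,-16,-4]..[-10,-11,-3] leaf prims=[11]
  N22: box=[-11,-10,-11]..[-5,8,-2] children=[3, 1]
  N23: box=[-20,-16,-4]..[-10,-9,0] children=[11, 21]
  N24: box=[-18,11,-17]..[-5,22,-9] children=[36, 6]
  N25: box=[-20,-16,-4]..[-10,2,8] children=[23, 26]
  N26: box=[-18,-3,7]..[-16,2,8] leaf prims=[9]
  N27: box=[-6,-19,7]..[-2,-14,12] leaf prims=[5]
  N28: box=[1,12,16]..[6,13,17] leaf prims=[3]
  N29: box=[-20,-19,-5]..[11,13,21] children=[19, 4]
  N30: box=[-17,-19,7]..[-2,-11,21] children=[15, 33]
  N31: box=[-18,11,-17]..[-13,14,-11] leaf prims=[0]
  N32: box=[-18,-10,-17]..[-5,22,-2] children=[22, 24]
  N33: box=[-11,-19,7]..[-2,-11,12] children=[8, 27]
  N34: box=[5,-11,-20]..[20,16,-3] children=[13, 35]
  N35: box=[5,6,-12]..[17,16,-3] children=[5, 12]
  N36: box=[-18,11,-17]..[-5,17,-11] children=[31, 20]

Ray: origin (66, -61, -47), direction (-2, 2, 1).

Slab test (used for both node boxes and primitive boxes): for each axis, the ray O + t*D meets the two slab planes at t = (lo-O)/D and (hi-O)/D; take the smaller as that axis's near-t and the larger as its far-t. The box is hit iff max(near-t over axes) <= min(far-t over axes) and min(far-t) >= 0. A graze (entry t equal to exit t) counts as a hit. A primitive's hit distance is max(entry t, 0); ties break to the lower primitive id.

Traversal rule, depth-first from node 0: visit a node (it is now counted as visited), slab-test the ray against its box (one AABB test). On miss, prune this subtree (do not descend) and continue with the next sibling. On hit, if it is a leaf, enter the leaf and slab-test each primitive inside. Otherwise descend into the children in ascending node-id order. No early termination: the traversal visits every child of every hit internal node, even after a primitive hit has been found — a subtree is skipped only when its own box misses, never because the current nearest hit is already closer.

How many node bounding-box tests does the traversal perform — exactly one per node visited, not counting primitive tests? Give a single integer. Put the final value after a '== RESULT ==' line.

Traverse from the root:
N0 x:[23,43] y:[21,83/2] z:[27,68] -> hit [27,83/2], descend [9, 29]
  N9 x:[23,42] y:[25,83/2] z:[27,45] -> hit [27,83/2], descend [32, 34]
    N32 x:[71/2,42] y:[51/2,83/2] z:[30,45] -> hit [71/2,83/2], descend [22, 24]
      N22 x:[71/2,77/2] y:[51/2,69/2] z:[36,45] -> miss, prune
      N24 x:[71/2,42] y:[36,83/2] z:[30,38] -> hit [36,38], descend [6, 36]
        N6 x:[77/2,83/2] y:[77/2,83/2] z:[35,38] -> miss, prune
        N36 x:[71/2,42] y:[36,39] z:[30,36] -> hit [36,36], descend [20, 31]
          N20 x:[71/2,37] y:[37,39] z:[30,36] -> miss, prune
          N31 x:[79/2,42] y:[36,75/2] z:[30,36] -> miss, prune
    N34 x:[23,61/2] y:[25,77/2] z:[27,44] -> hit [27,61/2], descend [13, 35]
      N13 x:[23,29] y:[25,63/2] z:[27,34] -> hit [27,29], descend [17, 18]
        N17 x:[23,51/2] y:[25,27] z:[33,34] -> miss, prune
        N18 x:[51/2,29] y:[53/2,63/2] z:[27,34] -> hit [27,29], descend [7, 16]
          N7 x:[51/2,57/2] y:[30,63/2] z:[32,34] -> miss, prune
          N16 x:[28,29] y:[53/2,59/2] z:[27,30] -> hit [28,29] leaf, test {P4@t=28}
      N35 x:[49/2,61/2] y:[67/2,77/2] z:[35,44] -> miss, prune
  N29 x:[55/2,43] y:[21,37] z:[42,68] -> miss, prune

17 AABB tests over nodes [0, 9, 32, 22, 24, 6, 36, 20, 31, 34, 13, 17, 18, 7, 16, 35, 29]; 1 leaf entered; closest P4.

== RESULT ==
17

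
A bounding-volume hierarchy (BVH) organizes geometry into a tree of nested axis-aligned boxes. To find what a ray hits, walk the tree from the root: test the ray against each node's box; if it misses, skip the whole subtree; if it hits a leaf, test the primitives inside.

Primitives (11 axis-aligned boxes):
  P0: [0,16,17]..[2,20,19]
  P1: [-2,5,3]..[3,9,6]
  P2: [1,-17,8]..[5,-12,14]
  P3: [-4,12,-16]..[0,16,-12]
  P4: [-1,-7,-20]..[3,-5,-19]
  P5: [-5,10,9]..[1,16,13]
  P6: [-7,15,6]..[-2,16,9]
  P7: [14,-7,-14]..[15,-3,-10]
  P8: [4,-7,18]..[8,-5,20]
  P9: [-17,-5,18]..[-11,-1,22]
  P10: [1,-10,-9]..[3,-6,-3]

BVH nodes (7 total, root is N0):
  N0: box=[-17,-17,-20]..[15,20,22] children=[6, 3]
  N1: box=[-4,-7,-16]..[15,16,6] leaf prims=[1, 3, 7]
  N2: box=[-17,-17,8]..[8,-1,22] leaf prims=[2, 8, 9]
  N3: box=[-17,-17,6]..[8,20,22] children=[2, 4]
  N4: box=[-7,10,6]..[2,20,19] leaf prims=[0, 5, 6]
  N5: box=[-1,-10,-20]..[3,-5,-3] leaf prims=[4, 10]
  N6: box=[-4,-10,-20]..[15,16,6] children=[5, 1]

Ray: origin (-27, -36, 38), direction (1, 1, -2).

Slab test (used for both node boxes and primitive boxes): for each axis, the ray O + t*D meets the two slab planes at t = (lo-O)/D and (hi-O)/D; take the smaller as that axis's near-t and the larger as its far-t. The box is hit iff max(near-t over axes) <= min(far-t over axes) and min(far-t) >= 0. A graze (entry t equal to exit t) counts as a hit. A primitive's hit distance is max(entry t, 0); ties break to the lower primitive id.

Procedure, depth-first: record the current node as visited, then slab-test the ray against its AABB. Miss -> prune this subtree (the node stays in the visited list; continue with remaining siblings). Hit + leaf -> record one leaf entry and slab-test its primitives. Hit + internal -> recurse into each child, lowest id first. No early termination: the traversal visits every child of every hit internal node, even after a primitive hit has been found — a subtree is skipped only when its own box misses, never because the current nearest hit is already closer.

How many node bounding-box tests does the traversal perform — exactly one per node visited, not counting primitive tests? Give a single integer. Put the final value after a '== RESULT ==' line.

Traverse from the root:
N0 x:[10,42] y:[19,56] z:[8,29] -> hit [19,29], descend [3, 6]
  N3 x:[10,35] y:[19,56] z:[8,16] -> miss, prune
  N6 x:[23,42] y:[26,52] z:[16,29] -> hit [26,29], descend [1, 5]
    N1 x:[23,42] y:[29,52] z:[16,27] -> miss, prune
    N5 x:[26,30] y:[26,31] z:[41/2,29] -> hit [26,29] leaf, test {P4@t=29, P10(miss)}

Visited [0, 3, 6, 1, 5]. Tests: 5 box, 1 leaf. Nearest: P4.

== RESULT ==
5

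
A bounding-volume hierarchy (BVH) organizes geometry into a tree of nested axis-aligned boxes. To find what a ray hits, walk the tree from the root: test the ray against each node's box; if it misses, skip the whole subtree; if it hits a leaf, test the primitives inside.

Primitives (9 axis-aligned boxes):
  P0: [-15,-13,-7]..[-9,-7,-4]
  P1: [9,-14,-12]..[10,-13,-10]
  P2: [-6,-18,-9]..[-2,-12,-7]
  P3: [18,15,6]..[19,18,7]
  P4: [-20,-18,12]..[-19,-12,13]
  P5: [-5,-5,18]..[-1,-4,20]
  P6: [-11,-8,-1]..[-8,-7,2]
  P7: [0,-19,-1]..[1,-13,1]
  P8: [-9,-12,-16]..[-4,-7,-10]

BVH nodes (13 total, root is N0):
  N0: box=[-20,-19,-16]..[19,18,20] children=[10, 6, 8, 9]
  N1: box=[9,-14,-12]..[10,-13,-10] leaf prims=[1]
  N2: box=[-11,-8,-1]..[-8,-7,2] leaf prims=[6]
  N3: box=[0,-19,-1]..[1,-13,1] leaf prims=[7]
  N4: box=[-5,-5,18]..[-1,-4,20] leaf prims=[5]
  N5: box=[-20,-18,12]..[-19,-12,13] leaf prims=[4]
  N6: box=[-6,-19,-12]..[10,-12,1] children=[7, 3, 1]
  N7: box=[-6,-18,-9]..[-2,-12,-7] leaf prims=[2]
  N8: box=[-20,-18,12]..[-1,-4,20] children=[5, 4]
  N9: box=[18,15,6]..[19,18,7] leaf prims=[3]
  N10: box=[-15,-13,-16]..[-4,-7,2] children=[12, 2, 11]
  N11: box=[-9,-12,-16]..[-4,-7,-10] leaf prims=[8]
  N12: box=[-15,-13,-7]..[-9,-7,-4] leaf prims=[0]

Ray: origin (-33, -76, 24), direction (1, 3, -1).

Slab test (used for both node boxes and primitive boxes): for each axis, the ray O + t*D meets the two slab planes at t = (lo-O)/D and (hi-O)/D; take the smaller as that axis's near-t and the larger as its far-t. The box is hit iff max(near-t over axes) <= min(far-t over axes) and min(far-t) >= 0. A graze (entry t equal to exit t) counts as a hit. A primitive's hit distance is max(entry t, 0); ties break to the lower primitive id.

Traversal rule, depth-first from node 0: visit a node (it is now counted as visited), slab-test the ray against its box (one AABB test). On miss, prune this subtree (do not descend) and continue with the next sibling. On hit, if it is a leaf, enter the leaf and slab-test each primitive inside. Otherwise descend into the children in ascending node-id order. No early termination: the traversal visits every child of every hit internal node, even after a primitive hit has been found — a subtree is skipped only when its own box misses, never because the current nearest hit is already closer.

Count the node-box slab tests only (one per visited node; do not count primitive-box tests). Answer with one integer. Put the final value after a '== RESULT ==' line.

Walk:
N0 x:[13,52] y:[19,94/3] z:[4,40] -> hit [19,94/3], descend [6, 8, 9, 10]
  N6 x:[27,43] y:[19,64/3] z:[23,36] -> miss, prune
  N8 x:[13,32] y:[58/3,24] z:[4,12] -> miss, prune
  N9 x:[51,52] y:[91/3,94/3] z:[17,18] -> miss, prune
  N10 x:[18,29] y:[21,23] z:[22,40] -> hit [22,23], descend [2, 11, 12]
    N2 x:[22,25] y:[68/3,23] z:[22,25] -> hit [68/3,23] leaf, test {P6@t=68/3}
    N11 x:[24,29] y:[64/3,23] z:[34,40] -> miss, prune
    N12 x:[18,24] y:[21,23] z:[28,31] -> miss, prune

8 AABB tests over nodes [0, 6, 8, 9, 10, 2, 11, 12]; 1 leaf entered; closest P6.

== RESULT ==
8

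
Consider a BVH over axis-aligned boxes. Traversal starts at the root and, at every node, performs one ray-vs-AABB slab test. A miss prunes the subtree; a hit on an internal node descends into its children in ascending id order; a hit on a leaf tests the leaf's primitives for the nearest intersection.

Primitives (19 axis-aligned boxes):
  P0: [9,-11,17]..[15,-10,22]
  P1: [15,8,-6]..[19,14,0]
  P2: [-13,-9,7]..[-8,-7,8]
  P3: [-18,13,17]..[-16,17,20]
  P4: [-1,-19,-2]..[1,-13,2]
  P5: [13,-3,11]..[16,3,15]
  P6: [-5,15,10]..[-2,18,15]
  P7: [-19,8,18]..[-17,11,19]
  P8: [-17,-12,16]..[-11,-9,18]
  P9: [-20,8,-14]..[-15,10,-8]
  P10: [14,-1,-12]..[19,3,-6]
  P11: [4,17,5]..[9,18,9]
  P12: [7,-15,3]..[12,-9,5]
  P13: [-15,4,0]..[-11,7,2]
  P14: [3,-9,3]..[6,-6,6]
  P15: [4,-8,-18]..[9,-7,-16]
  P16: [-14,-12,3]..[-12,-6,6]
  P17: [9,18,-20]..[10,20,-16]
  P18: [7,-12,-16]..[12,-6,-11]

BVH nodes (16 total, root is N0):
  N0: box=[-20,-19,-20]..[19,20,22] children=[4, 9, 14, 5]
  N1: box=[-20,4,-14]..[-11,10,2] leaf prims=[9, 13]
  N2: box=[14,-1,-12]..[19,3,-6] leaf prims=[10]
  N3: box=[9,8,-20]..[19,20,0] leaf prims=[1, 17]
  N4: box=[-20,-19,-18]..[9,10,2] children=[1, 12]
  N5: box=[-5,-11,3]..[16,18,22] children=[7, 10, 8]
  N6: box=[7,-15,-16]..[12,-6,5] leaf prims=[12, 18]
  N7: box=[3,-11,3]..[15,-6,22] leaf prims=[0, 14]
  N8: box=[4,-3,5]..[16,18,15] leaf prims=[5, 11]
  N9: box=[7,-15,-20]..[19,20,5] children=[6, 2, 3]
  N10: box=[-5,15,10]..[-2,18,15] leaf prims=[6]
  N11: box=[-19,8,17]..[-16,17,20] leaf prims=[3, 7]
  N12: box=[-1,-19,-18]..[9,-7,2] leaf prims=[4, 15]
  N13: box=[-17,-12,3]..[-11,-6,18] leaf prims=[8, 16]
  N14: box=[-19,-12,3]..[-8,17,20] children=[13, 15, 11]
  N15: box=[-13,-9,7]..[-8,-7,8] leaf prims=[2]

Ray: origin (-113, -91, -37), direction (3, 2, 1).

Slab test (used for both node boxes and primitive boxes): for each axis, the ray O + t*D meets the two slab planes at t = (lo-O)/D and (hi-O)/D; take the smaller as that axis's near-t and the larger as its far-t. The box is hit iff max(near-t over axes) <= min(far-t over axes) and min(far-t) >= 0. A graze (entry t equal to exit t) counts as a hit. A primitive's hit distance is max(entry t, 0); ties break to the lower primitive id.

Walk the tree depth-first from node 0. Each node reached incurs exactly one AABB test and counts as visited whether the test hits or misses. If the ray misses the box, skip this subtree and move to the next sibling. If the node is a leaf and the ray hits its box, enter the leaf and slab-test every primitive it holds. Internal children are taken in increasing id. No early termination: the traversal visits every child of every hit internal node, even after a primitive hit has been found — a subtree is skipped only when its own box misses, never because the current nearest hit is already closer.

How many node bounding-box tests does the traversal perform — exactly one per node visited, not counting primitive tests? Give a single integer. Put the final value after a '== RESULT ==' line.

Walk:
N0 x:[31,44] y:[36,111/2] z:[17,59] -> hit [36,44], descend [4, 5, 9, 14]
  N4 x:[31,122/3] y:[36,101/2] z:[19,39] -> hit [36,39], descend [1, 12]
    N1 x:[31,34] y:[95/2,101/2] z:[23,39] -> miss, prune
    N12 x:[112/3,122/3] y:[36,42] z:[19,39] -> hit [112/3,39] leaf, test {P4@t=112/3, P15(miss)}
  N5 x:[36,43] y:[40,109/2] z:[40,59] -> hit [40,43], descend [7, 8, 10]
    N7 x:[116/3,128/3] y:[40,85/2] z:[40,59] -> hit [40,85/2] leaf, test {P0(miss), P14(miss)}
    N8 x:[39,43] y:[44,109/2] z:[42,52] -> miss, prune
    N10 x:[36,37] y:[53,109/2] z:[47,52] -> miss, prune
  N9 x:[40,44] y:[38,111/2] z:[17,42] -> hit [40,42], descend [2, 3, 6]
    N2 x:[127/3,44] y:[45,47] z:[25,31] -> miss, prune
    N3 x:[122/3,44] y:[99/2,111/2] z:[17,37] -> miss, prune
    N6 x:[40,125/3] y:[38,85/2] z:[21,42] -> hit [40,125/3] leaf, test {P12@t=40, P18(miss)}
  N14 x:[94/3,35] y:[79/2,54] z:[40,57] -> miss, prune

13 AABB tests over nodes [0, 4, 1, 12, 5, 7, 8, 10, 9, 2, 3, 6, 14]; 3 leaves entered; closest P4.

== RESULT ==
13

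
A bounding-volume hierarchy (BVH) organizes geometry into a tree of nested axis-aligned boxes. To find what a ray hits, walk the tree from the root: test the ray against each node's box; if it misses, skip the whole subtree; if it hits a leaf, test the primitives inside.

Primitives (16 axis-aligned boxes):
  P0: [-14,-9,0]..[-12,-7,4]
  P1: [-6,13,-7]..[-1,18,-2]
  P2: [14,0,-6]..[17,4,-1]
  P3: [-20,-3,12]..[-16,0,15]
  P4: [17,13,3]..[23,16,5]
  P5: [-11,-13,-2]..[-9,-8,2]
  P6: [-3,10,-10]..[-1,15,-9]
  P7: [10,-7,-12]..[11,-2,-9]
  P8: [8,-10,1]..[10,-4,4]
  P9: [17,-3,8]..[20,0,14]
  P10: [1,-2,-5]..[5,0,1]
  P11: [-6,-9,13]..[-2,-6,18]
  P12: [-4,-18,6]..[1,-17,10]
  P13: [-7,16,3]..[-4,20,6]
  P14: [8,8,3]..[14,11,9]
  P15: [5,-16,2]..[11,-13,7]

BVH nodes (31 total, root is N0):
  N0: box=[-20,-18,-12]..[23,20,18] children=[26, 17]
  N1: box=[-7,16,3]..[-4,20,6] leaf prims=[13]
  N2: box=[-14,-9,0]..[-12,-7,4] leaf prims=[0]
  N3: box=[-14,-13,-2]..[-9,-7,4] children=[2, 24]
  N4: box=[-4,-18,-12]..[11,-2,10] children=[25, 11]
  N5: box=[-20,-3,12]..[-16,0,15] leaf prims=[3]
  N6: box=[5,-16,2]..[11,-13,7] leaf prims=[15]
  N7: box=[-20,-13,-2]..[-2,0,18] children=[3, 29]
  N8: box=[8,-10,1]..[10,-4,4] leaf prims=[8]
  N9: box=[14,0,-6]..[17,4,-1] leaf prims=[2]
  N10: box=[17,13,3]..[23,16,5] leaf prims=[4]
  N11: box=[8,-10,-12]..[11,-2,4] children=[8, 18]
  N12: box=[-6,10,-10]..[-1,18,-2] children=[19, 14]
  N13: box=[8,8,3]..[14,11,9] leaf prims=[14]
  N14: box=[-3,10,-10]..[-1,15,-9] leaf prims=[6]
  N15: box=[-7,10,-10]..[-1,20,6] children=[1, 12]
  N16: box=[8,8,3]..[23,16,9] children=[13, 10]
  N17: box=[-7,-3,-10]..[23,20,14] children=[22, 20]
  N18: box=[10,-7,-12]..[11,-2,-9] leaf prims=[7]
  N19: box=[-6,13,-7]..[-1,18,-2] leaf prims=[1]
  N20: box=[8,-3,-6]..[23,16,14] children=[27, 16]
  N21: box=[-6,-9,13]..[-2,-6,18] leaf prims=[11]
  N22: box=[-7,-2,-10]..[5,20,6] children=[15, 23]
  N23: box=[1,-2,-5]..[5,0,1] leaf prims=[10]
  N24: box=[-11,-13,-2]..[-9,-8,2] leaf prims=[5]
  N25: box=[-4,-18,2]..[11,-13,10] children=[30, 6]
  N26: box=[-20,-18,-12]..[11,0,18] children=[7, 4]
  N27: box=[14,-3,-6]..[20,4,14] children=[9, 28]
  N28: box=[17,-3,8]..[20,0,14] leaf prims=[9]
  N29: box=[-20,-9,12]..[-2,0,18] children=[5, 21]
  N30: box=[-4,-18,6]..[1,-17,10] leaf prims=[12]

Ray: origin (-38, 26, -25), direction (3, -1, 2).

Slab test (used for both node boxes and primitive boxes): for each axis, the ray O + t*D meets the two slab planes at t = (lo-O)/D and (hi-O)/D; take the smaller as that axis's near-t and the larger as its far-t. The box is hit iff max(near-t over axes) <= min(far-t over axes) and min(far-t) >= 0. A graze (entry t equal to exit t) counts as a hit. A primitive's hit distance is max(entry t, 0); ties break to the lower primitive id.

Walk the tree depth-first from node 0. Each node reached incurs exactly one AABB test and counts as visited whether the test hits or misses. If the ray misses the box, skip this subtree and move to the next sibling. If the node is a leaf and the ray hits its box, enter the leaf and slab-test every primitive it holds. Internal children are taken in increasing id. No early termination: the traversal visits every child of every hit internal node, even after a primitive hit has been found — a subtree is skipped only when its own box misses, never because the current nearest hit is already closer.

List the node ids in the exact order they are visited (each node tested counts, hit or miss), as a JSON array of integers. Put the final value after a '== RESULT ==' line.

Walk:
N0 x:[6,61/3] y:[6,44] z:[13/2,43/2] -> hit [13/2,61/3], descend [17, 26]
  N17 x:[31/3,61/3] y:[6,29] z:[15/2,39/2] -> hit [31/3,39/2], descend [20, 22]
    N20 x:[46/3,61/3] y:[10,29] z:[19/2,39/2] -> hit [46/3,39/2], descend [16, 27]
      N16 x:[46/3,61/3] y:[10,18] z:[14,17] -> hit [46/3,17], descend [10, 13]
        N10 x:[55/3,61/3] y:[10,13] z:[14,15] -> miss, prune
        N13 x:[46/3,52/3] y:[15,18] z:[14,17] -> hit [46/3,17] leaf, test {P14@t=46/3}
      N27 x:[52/3,58/3] y:[22,29] z:[19/2,39/2] -> miss, prune
    N22 x:[31/3,43/3] y:[6,28] z:[15/2,31/2] -> hit [31/3,43/3], descend [15, 23]
      N15 x:[31/3,37/3] y:[6,16] z:[15/2,31/2] -> hit [31/3,37/3], descend [1, 12]
        N1 x:[31/3,34/3] y:[6,10] z:[14,31/2] -> miss, prune
        N12 x:[32/3,37/3] y:[8,16] z:[15/2,23/2] -> hit [32/3,23/2], descend [14, 19]
          N14 x:[35/3,37/3] y:[11,16] z:[15/2,8] -> miss, prune
          N19 x:[32/3,37/3] y:[8,13] z:[9,23/2] -> hit [32/3,23/2] leaf, test {P1@t=32/3}
      N23 x:[13,43/3] y:[26,28] z:[10,13] -> miss, prune
  N26 x:[6,49/3] y:[26,44] z:[13/2,43/2] -> miss, prune

Summary -> nodes [0, 17, 20, 16, 10, 13, 27, 22, 15, 1, 12, 14, 19, 23, 26]; box-tests=15; leaf-entries=2; first=P1

== RESULT ==
[0, 17, 20, 16, 10, 13, 27, 22, 15, 1, 12, 14, 19, 23, 26]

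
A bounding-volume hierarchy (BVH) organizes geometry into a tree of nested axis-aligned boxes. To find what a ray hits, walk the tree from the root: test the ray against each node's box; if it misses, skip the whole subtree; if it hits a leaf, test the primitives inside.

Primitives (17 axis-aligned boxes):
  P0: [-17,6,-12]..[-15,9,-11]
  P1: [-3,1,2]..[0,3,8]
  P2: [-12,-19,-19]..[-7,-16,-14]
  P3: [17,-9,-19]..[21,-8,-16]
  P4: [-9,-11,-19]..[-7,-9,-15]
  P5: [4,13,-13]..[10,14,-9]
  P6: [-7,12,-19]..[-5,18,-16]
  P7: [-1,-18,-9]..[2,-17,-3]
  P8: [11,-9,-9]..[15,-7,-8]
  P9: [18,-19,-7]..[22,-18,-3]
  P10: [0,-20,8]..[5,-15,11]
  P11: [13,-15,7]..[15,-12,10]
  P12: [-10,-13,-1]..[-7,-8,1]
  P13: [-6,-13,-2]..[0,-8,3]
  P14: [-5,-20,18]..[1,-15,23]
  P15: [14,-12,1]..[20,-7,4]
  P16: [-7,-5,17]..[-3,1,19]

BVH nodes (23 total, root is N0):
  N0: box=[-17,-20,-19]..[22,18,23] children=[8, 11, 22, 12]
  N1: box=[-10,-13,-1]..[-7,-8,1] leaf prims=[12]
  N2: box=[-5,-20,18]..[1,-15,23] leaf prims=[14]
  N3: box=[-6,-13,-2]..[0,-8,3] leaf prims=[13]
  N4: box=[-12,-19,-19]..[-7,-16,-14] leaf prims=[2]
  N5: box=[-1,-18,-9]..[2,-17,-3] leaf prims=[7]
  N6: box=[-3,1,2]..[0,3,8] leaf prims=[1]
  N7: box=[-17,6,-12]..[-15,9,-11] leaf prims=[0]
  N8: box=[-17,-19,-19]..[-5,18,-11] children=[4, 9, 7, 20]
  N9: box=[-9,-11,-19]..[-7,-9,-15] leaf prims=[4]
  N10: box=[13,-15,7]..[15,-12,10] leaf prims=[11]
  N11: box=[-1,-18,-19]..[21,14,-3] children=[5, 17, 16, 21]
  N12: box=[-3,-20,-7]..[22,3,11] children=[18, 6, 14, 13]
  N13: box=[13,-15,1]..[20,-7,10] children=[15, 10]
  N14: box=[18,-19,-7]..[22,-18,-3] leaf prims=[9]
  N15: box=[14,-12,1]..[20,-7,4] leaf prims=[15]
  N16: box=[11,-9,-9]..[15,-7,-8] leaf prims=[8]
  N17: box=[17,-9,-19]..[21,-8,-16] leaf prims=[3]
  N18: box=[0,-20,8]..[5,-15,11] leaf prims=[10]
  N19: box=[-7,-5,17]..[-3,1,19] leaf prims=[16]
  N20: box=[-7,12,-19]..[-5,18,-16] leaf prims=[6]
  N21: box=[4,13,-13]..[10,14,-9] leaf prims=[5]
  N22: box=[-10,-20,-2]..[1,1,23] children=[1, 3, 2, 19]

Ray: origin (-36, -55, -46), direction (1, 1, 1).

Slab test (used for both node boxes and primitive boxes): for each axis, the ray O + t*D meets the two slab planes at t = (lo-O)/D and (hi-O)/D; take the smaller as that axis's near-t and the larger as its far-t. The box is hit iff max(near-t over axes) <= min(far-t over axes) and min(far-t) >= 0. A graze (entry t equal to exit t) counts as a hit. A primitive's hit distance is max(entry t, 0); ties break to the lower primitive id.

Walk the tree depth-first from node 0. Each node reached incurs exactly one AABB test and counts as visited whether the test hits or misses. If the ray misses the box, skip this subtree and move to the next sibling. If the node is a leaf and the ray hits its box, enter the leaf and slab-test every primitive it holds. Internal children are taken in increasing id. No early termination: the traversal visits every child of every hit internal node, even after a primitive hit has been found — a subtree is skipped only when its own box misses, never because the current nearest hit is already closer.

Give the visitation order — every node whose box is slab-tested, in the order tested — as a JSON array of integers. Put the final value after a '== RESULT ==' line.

Trace the traversal:
N0 x:[19,58] y:[35,73] z:[27,69] -> hit [35,58], descend [8, 11, 12, 22]
  N8 x:[19,31] y:[36,73] z:[27,35] -> miss, prune
  N11 x:[35,57] y:[37,69] z:[27,43] -> hit [37,43], descend [5, 16, 17, 21]
    N5 x:[35,38] y:[37,38] z:[37,43] -> hit [37,38] leaf, test {P7@t=37}
    N16 x:[47,51] y:[46,48] z:[37,38] -> miss, prune
    N17 x:[53,57] y:[46,47] z:[27,30] -> miss, prune
    N21 x:[40,46] y:[68,69] z:[33,37] -> miss, prune
  N12 x:[33,58] y:[35,58] z:[39,57] -> hit [39,57], descend [6, 13, 14, 18]
    N6 x:[33,36] y:[56,58] z:[48,54] -> miss, prune
    N13 x:[49,56] y:[40,48] z:[47,56] -> miss, prune
    N14 x:[54,58] y:[36,37] z:[39,43] -> miss, prune
    N18 x:[36,41] y:[35,40] z:[54,57] -> miss, prune
  N22 x:[26,37] y:[35,56] z:[44,69] -> miss, prune

Summary -> nodes [0, 8, 11, 5, 16, 17, 21, 12, 6, 13, 14, 18, 22]; box-tests=13; leaf-entries=1; first=P7

== RESULT ==
[0, 8, 11, 5, 16, 17, 21, 12, 6, 13, 14, 18, 22]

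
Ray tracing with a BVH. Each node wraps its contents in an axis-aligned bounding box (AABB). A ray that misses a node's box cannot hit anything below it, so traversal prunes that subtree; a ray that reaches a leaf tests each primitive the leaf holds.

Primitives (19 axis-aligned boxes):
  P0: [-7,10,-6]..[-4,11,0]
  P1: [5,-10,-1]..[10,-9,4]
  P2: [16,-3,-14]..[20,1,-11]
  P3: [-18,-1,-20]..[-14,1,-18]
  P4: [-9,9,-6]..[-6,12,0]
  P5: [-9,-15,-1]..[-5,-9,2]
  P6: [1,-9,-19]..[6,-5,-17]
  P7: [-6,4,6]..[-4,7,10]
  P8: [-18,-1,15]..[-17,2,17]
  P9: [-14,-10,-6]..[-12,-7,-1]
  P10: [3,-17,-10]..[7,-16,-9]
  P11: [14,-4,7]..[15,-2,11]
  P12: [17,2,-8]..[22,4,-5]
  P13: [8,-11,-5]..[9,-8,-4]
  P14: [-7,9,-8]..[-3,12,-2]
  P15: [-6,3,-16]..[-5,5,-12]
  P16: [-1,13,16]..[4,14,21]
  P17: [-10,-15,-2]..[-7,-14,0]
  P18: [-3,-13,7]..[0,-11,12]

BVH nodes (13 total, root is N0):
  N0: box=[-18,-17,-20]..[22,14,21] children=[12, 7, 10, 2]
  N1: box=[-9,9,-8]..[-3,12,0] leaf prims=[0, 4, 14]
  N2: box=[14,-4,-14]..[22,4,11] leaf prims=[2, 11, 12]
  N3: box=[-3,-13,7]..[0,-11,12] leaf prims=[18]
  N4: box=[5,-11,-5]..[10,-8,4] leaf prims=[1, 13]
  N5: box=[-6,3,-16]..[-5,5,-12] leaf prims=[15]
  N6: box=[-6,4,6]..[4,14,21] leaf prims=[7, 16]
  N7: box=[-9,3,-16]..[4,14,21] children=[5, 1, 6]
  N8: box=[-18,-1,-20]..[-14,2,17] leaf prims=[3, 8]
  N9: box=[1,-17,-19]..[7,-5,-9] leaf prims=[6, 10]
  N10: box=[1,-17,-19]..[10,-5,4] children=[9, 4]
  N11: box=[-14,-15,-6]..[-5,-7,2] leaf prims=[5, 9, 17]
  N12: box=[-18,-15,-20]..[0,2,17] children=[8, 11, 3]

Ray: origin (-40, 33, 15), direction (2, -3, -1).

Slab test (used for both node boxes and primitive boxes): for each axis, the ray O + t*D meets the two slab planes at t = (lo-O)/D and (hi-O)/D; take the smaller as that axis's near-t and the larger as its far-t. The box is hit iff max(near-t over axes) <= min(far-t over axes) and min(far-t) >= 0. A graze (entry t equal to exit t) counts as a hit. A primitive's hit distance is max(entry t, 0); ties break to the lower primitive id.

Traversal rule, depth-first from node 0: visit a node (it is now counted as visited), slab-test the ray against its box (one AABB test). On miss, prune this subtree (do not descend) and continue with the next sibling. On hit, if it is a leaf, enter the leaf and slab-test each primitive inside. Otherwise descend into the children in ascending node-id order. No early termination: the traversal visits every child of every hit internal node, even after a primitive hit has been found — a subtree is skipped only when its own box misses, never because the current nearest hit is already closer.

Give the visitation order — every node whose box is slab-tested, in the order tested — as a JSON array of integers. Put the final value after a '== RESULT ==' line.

Trace the traversal:
N0 x:[11,31] y:[19/3,50/3] z:[-6,35] -> hit [11,50/3], descend [2, 7, 10, 12]
  N2 x:[27,31] y:[29/3,37/3] z:[4,29] -> miss, prune
  N7 x:[31/2,22] y:[19/3,10] z:[-6,31] -> miss, prune
  N10 x:[41/2,25] y:[38/3,50/3] z:[11,34] -> miss, prune
  N12 x:[11,20] y:[31/3,16] z:[-2,35] -> hit [11,16], descend [3, 8, 11]
    N3 x:[37/2,20] y:[44/3,46/3] z:[3,8] -> miss, prune
    N8 x:[11,13] y:[31/3,34/3] z:[-2,35] -> hit [11,34/3] leaf, test {P3(miss), P8(miss)}
    N11 x:[13,35/2] y:[40/3,16] z:[13,21] -> hit [40/3,16] leaf, test {P5@t=31/2, P9(miss), P17@t=47/3}

Summary -> nodes [0, 2, 7, 10, 12, 3, 8, 11]; box-tests=8; leaf-entries=2; first=P5

== RESULT ==
[0, 2, 7, 10, 12, 3, 8, 11]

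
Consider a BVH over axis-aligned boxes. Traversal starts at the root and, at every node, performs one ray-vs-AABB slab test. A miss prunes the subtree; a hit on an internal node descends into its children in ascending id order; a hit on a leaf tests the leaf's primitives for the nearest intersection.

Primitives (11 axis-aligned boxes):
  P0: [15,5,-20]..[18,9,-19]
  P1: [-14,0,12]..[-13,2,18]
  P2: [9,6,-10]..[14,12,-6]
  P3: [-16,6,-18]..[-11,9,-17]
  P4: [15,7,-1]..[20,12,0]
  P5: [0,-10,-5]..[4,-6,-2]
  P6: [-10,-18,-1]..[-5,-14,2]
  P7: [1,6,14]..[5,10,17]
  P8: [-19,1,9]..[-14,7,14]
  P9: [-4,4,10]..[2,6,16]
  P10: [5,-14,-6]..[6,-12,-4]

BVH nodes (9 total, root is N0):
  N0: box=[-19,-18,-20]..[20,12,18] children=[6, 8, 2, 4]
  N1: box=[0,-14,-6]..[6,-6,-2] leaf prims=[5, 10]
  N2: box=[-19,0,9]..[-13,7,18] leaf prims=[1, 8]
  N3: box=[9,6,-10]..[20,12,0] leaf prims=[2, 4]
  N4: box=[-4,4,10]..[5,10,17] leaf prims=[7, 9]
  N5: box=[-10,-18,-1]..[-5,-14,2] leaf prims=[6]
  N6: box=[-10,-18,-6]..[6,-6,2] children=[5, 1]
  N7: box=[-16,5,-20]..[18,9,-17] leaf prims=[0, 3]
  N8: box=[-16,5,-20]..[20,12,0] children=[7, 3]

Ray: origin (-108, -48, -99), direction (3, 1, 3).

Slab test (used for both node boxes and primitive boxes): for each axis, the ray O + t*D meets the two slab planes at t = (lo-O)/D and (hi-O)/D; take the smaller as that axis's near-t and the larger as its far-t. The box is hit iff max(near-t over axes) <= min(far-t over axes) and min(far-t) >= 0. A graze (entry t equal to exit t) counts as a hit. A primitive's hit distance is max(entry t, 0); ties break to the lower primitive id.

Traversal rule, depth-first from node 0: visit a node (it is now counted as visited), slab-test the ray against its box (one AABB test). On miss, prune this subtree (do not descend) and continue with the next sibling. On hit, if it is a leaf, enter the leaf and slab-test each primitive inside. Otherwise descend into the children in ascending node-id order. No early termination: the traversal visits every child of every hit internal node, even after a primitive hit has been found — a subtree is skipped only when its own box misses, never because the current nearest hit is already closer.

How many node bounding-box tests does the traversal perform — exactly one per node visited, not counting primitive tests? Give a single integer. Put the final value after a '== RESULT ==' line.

Walk:
N0 x:[89/3,128/3] y:[30,60] z:[79/3,39] -> hit [30,39], descend [2, 4, 6, 8]
  N2 x:[89/3,95/3] y:[48,55] z:[36,39] -> miss, prune
  N4 x:[104/3,113/3] y:[52,58] z:[109/3,116/3] -> miss, prune
  N6 x:[98/3,38] y:[30,42] z:[31,101/3] -> hit [98/3,101/3], descend [1, 5]
    N1 x:[36,38] y:[34,42] z:[31,97/3] -> miss, prune
    N5 x:[98/3,103/3] y:[30,34] z:[98/3,101/3] -> hit [98/3,101/3] leaf, test {P6@t=98/3}
  N8 x:[92/3,128/3] y:[53,60] z:[79/3,33] -> miss, prune

Summary -> nodes [0, 2, 4, 6, 1, 5, 8]; box-tests=7; leaf-entries=1; first=P6

== RESULT ==
7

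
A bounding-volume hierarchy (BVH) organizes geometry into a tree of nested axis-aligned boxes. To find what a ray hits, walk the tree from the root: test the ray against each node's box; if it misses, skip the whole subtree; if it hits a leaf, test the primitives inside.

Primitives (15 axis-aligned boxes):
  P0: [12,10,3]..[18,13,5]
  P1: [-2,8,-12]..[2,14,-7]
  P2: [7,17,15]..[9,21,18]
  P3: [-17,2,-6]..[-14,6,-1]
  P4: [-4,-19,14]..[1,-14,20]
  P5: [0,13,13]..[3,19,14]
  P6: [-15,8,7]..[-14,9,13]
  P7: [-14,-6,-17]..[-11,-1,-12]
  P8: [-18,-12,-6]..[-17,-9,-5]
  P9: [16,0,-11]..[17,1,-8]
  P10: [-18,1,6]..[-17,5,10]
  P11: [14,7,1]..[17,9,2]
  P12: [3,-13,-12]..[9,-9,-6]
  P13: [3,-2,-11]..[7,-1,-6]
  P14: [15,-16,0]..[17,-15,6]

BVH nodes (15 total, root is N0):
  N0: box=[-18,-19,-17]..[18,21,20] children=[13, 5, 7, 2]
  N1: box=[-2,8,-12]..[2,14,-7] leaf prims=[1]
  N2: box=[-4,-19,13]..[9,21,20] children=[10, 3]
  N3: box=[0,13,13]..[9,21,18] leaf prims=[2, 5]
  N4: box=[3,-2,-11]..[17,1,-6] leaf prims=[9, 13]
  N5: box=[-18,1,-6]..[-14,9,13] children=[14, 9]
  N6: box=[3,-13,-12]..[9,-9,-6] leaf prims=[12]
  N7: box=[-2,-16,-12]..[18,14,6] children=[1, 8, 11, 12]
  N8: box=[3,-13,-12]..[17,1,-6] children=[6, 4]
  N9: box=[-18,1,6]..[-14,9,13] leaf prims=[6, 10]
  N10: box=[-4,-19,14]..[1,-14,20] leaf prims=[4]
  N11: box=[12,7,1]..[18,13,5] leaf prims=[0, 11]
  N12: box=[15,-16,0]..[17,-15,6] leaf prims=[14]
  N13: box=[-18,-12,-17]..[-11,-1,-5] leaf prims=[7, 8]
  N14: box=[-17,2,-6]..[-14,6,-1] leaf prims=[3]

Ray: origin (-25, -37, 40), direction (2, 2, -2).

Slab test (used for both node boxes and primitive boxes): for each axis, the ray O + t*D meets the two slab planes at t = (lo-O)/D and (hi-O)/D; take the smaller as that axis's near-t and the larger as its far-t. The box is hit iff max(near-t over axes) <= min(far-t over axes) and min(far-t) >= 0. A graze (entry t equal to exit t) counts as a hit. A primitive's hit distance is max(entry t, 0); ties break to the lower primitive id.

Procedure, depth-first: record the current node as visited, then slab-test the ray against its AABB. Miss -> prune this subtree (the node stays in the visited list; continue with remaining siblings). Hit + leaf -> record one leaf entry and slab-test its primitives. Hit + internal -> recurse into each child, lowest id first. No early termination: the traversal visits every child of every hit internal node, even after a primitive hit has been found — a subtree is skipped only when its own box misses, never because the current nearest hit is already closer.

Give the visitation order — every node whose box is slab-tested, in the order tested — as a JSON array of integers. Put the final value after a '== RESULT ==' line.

Walk:
N0 x:[7/2,43/2] y:[9,29] z:[10,57/2] -> hit [10,43/2], descend [2, 5, 7, 13]
  N2 x:[21/2,17] y:[9,29] z:[10,27/2] -> hit [21/2,27/2], descend [3, 10]
    N3 x:[25/2,17] y:[25,29] z:[11,27/2] -> miss, prune
    N10 x:[21/2,13] y:[9,23/2] z:[10,13] -> hit [21/2,23/2] leaf, test {P4@t=21/2}
  N5 x:[7/2,11/2] y:[19,23] z:[27/2,23] -> miss, prune
  N7 x:[23/2,43/2] y:[21/2,51/2] z:[17,26] -> hit [17,43/2], descend [1, 8, 11, 12]
    N1 x:[23/2,27/2] y:[45/2,51/2] z:[47/2,26] -> miss, prune
    N8 x:[14,21] y:[12,19] z:[23,26] -> miss, prune
    N11 x:[37/2,43/2] y:[22,25] z:[35/2,39/2] -> miss, prune
    N12 x:[20,21] y:[21/2,11] z:[17,20] -> miss, prune
  N13 x:[7/2,7] y:[25/2,18] z:[45/2,57/2] -> miss, prune

11 AABB tests over nodes [0, 2, 3, 10, 5, 7, 1, 8, 11, 12, 13]; 1 leaf entered; closest P4.

== RESULT ==
[0, 2, 3, 10, 5, 7, 1, 8, 11, 12, 13]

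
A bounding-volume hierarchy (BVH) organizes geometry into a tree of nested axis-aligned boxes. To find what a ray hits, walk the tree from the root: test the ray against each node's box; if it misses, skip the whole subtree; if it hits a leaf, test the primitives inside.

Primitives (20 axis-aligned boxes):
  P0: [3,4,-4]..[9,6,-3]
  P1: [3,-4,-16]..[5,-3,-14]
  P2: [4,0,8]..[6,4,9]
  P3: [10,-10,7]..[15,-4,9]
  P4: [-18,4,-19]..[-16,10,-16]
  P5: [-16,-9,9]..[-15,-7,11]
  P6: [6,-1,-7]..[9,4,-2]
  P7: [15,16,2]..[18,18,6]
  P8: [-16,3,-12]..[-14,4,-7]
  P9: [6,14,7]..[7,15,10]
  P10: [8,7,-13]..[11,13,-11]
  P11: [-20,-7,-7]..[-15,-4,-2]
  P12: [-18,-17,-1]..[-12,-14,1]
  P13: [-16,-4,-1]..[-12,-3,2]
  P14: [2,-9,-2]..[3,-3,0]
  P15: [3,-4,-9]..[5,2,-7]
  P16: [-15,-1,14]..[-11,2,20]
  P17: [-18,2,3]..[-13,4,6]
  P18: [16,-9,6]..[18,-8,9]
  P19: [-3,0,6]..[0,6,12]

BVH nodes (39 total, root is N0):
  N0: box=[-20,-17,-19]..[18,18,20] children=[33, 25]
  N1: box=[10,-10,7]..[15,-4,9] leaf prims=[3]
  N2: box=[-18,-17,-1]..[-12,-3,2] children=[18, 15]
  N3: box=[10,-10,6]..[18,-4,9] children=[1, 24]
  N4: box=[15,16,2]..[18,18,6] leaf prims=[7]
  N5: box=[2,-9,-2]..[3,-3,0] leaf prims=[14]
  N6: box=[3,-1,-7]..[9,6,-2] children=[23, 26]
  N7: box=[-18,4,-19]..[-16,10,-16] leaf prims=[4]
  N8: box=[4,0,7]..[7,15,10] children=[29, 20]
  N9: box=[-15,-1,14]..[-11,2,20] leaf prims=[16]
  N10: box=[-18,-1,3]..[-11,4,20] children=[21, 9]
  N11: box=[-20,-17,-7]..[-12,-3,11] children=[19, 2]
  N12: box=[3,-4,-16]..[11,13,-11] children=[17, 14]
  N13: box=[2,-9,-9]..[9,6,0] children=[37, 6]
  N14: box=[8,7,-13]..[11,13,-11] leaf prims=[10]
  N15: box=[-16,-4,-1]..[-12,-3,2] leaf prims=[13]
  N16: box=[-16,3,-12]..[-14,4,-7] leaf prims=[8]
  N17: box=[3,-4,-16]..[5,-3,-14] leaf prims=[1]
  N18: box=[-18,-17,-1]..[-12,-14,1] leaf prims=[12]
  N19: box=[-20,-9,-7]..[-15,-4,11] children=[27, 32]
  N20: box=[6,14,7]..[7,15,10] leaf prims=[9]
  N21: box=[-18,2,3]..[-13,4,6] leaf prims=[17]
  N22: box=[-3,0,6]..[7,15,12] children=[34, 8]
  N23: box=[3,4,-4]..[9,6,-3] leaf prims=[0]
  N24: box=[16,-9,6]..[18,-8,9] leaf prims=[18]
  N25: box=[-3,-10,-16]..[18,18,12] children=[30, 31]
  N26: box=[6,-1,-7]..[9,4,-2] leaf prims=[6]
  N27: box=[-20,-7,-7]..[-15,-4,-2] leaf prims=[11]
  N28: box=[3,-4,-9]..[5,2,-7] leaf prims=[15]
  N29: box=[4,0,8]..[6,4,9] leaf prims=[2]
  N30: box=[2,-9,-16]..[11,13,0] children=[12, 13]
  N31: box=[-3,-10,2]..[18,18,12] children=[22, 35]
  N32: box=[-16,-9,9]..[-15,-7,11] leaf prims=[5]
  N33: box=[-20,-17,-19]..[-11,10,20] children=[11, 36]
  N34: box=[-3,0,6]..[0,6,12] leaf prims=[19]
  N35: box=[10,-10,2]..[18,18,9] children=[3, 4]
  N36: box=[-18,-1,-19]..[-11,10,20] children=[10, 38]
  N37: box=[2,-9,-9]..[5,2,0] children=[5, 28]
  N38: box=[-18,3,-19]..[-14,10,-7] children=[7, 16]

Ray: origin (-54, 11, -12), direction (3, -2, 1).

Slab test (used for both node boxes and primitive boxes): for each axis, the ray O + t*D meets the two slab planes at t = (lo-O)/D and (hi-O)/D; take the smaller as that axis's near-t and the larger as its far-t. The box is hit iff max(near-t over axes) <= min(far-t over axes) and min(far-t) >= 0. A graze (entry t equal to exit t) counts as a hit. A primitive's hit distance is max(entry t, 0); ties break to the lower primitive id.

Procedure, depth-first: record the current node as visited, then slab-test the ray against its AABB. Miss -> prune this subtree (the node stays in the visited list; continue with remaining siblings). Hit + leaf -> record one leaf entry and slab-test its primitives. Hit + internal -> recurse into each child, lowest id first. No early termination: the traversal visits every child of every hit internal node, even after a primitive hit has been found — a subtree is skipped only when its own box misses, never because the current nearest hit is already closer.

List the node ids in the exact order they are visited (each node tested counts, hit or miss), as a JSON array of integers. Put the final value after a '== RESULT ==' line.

Walk:
N0 x:[34/3,24] y:[-7/2,14] z:[-7,32] -> hit [34/3,14], descend [25, 33]
  N25 x:[17,24] y:[-7/2,21/2] z:[-4,24] -> miss, prune
  N33 x:[34/3,43/3] y:[1/2,14] z:[-7,32] -> hit [34/3,14], descend [11, 36]
    N11 x:[34/3,14] y:[7,14] z:[5,23] -> hit [34/3,14], descend [2, 19]
      N2 x:[12,14] y:[7,14] z:[11,14] -> hit [12,14], descend [15, 18]
        N15 x:[38/3,14] y:[7,15/2] z:[11,14] -> miss, prune
        N18 x:[12,14] y:[25/2,14] z:[11,13] -> hit [25/2,13] leaf, test {P12@t=25/2}
      N19 x:[34/3,13] y:[15/2,10] z:[5,23] -> miss, prune
    N36 x:[12,43/3] y:[1/2,6] z:[-7,32] -> miss, prune

Summary -> nodes [0, 25, 33, 11, 2, 15, 18, 19, 36]; box-tests=9; leaf-entries=1; first=P12

== RESULT ==
[0, 25, 33, 11, 2, 15, 18, 19, 36]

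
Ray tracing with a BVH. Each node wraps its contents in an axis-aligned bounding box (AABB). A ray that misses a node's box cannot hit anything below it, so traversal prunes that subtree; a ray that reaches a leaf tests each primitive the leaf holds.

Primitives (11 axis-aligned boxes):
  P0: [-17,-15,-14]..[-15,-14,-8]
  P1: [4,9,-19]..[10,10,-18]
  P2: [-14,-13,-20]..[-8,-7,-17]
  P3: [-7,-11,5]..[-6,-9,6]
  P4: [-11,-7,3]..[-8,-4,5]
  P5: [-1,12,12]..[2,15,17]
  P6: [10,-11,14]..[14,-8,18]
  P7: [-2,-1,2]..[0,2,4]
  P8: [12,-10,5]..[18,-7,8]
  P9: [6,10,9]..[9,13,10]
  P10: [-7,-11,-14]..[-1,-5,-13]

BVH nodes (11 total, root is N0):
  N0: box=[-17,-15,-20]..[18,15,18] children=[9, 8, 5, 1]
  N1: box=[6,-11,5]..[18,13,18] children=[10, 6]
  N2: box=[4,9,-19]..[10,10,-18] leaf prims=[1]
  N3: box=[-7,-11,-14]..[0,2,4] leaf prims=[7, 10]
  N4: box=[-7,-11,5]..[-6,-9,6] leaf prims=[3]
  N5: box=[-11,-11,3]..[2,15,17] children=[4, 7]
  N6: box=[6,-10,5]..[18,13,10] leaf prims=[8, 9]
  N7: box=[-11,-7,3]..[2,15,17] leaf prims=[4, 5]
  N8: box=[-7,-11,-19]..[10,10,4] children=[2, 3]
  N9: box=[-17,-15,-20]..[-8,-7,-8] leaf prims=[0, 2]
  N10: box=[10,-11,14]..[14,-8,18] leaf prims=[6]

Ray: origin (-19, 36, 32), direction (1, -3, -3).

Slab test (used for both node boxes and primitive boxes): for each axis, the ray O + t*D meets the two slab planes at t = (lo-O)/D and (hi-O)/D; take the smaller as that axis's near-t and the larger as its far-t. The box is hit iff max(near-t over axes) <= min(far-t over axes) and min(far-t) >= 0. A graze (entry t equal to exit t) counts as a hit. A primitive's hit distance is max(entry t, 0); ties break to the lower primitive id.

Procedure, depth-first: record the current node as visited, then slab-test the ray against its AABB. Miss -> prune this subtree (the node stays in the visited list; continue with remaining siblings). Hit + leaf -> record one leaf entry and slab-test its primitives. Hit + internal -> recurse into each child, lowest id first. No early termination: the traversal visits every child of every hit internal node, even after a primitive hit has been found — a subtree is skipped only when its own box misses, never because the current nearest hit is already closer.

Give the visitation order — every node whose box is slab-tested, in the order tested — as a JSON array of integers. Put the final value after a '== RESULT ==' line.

Traverse from the root:
N0 x:[2,37] y:[7,17] z:[14/3,52/3] -> hit [7,17], descend [1, 5, 8, 9]
  N1 x:[25,37] y:[23/3,47/3] z:[14/3,9] -> miss, prune
  N5 x:[8,21] y:[7,47/3] z:[5,29/3] -> hit [8,29/3], descend [4, 7]
    N4 x:[12,13] y:[15,47/3] z:[26/3,9] -> miss, prune
    N7 x:[8,21] y:[7,43/3] z:[5,29/3] -> hit [8,29/3] leaf, test {P4(miss), P5(miss)}
  N8 x:[12,29] y:[26/3,47/3] z:[28/3,17] -> hit [12,47/3], descend [2, 3]
    N2 x:[23,29] y:[26/3,9] z:[50/3,17] -> miss, prune
    N3 x:[12,19] y:[34/3,47/3] z:[28/3,46/3] -> hit [12,46/3] leaf, test {P7(miss), P10@t=15}
  N9 x:[2,11] y:[43/3,17] z:[40/3,52/3] -> miss, prune

order=[0, 1, 5, 4, 7, 8, 2, 3, 9]  |boxes|=9  |leaves|=2  hit=P10

== RESULT ==
[0, 1, 5, 4, 7, 8, 2, 3, 9]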